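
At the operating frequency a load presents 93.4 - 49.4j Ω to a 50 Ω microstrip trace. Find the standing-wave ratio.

VSWR ≈ 2.53

Γ = (Z_L − Z_0)/(Z_L + Z_0) = (43.4 − j49.4)/(143.4 − j49.4)
|Γ| = 65.8/152 = 0.434
VSWR = (1 + |Γ|)/(1 − |Γ|) = 1.43/0.566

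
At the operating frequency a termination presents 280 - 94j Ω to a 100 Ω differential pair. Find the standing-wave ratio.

Γ = (Z_L − Z_0)/(Z_L + Z_0) = (180 − j94)/(380 − j94)
|Γ| = 203/391 = 0.519
VSWR = (1 + |Γ|)/(1 − |Γ|) = 1.52/0.481

VSWR ≈ 3.16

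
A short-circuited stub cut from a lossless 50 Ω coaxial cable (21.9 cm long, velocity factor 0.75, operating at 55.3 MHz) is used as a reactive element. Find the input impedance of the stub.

λ = v/f = 0.75·c / 55.3 MHz = 4.07 m
βl = 2π·l/λ = 2π × 0.0538 = 19.4°
tan(βl) = 0.352
For a short-circuited stub, Z_in = jZ_0·tan(βl)

Z_in ≈ +j17.6 Ω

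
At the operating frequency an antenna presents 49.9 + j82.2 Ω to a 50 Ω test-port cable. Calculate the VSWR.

Γ = (Z_L − Z_0)/(Z_L + Z_0) = (-0.1 + j82.2)/(99.9 + j82.2)
|Γ| = 82.2/129 = 0.635
VSWR = (1 + |Γ|)/(1 − |Γ|) = 1.64/0.365

VSWR ≈ 4.49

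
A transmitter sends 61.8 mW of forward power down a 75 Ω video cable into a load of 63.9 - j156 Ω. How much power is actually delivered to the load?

P_delivered ≈ 27.2 mW

|Γ| = |(-11.1 − j156)/(138.9 − j156)| = 0.749
|Γ|² = 0.561
P_refl = |Γ|²·P_inc = 34.6 mW, P_del = (1 − |Γ|²)·P_inc = 27.2 mW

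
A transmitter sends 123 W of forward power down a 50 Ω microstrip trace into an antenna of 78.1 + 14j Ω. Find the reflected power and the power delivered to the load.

P_reflected ≈ 7.3 W; P_delivered ≈ 116 W

|Γ| = |(28.1 + j14)/(128.1 + j14)| = 0.244
|Γ|² = 0.0594
P_refl = |Γ|²·P_inc = 7.3 W, P_del = (1 − |Γ|²)·P_inc = 116 W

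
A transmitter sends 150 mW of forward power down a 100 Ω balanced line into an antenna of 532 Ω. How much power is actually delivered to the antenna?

P_delivered ≈ 79.9 mW

Γ = (532 − 100)/(532 + 100) = 0.684
|Γ|² = 0.467
P_refl = |Γ|²·P_inc = 70.1 mW, P_del = (1 − |Γ|²)·P_inc = 79.9 mW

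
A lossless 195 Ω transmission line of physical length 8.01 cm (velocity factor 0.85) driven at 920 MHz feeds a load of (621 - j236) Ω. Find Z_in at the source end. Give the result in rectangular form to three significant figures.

λ = v/f = 0.85·c / 920 MHz = 0.277 m
βl = 2π·l/λ = 2π × 0.289 = 104°
tan(βl) = tan(104°) = -4
Z_in = Z_0·(Z_L + jZ_0·tanβl)/(Z_0 + jZ_L·tanβl)
     = 195·(621 − j1020)/(-749 − j2480)

Z_in ≈ 59.6 + j66.7 Ω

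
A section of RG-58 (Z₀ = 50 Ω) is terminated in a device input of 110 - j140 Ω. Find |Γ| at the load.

|Γ| ≈ 0.716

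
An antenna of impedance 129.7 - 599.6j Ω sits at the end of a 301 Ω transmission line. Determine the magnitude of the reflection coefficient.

|Γ| ≈ 0.845

Γ = (Z_L − Z_0)/(Z_L + Z_0) = (-171.3 − j599.6)/(430.7 − j599.6)
|Γ| = 624/738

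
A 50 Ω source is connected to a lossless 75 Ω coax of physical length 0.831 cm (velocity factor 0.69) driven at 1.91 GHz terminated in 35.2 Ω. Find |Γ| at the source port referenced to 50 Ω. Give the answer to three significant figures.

|Γ| ≈ 0.309

λ = v/f = 0.69·c / 1.91 GHz = 0.108 m
βl = 2π·l/λ = 2π × 0.0767 = 27.6°
tan(βl) = 0.523
Z_in = Z_0·(Z_L + jZ_0·tanβl)/(Z_0 + jZ_L·tanβl) = 42.3 + j28.8 Ω
Γ_s = (Z_in − Z_s)/(Z_in + Z_s) = (-7.72 + j28.8)/(92.3 + j28.8), |Γ_s| = 0.309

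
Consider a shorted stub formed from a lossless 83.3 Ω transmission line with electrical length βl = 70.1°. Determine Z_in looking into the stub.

tan(βl) = 2.76
For a shorted stub, Z_in = jZ_0·tan(βl)

Z_in ≈ +j230 Ω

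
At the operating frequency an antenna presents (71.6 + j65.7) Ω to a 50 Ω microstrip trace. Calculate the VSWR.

Γ = (Z_L − Z_0)/(Z_L + Z_0) = (21.6 + j65.7)/(121.6 + j65.7)
|Γ| = 69.2/138 = 0.5
VSWR = (1 + |Γ|)/(1 − |Γ|) = 1.5/0.5

VSWR ≈ 3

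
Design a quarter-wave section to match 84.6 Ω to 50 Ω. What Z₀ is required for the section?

Z_qwt ≈ 65 Ω

Z_qwt = √(Z_0·R_L) = √(50 × 84.6) = √4230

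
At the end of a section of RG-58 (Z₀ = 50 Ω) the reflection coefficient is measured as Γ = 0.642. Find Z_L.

Z_L = Z_0·(1 + Γ)/(1 − Γ) = 50·(1.64)/(0.358)

Z_L ≈ 229 Ω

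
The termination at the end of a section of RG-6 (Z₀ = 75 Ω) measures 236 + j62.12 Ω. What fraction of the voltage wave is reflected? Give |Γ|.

|Γ| ≈ 0.544

Γ = (Z_L − Z_0)/(Z_L + Z_0) = (161 + j62.12)/(311 + j62.12)
|Γ| = 173/317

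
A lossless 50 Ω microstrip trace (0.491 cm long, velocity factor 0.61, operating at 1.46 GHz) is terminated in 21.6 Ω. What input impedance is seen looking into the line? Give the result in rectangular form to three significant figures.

λ = v/f = 0.61·c / 1.46 GHz = 0.125 m
βl = 2π·l/λ = 2π × 0.0392 = 14.1°
tan(βl) = tan(14.1°) = 0.251
Z_in = Z_0·(Z_L + jZ_0·tanβl)/(Z_0 + jZ_L·tanβl)
     = 50·(21.6 + j12.6)/(50 + j5.43)

Z_in ≈ 22.7 + j10.1 Ω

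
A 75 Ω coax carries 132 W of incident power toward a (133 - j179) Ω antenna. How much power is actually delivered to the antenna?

|Γ| = |(58 − j179)/(208 − j179)| = 0.686
|Γ|² = 0.47
P_refl = |Γ|²·P_inc = 62.1 W, P_del = (1 − |Γ|²)·P_inc = 69.9 W

P_delivered ≈ 69.9 W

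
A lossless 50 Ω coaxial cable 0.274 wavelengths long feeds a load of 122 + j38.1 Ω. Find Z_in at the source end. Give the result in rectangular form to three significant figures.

Z_in ≈ 18.4 + j0.711 Ω

βl = 2π × 0.274 = 98.6°
tan(βl) = tan(98.6°) = -6.58
Z_in = Z_0·(Z_L + jZ_0·tanβl)/(Z_0 + jZ_L·tanβl)
     = 50·(122 − j291)/(301 − j803)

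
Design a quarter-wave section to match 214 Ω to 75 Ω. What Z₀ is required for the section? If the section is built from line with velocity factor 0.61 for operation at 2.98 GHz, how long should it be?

Z_qwt ≈ 127 Ω; length ≈ 1.54 cm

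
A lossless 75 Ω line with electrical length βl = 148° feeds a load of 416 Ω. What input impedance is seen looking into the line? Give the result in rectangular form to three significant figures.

Z_in ≈ 44.5 + j107 Ω

tan(βl) = tan(148°) = -0.625
Z_in = Z_0·(Z_L + jZ_0·tanβl)/(Z_0 + jZ_L·tanβl)
     = 75·(416 − j46.9)/(75 − j260)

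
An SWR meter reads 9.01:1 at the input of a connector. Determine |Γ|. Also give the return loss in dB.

|Γ| = (S − 1)/(S + 1) = (9.01 − 1)/(9.01 + 1) = 8.01/10
RL = −20·log₁₀|Γ| = −20·log₁₀(0.8)

|Γ| ≈ 0.8; return loss ≈ 1.94 dB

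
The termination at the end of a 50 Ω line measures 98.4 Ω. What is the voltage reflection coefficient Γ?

Γ = 0.326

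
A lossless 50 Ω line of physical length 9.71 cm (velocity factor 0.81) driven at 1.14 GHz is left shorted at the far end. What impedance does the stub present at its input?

Z_in ≈ −j14.3 Ω

λ = v/f = 0.81·c / 1.14 GHz = 0.213 m
βl = 2π·l/λ = 2π × 0.456 = 164°
tan(βl) = -0.287
For a shorted stub, Z_in = jZ_0·tan(βl)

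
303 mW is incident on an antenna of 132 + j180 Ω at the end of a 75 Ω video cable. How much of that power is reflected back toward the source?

P_reflected ≈ 144 mW

|Γ| = |(57 + j180)/(207 + j180)| = 0.688
|Γ|² = 0.474
P_refl = |Γ|²·P_inc = 144 mW, P_del = (1 − |Γ|²)·P_inc = 159 mW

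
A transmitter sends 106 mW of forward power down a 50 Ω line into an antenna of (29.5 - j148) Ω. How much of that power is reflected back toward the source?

|Γ| = |(-20.5 − j148)/(79.5 − j148)| = 0.889
|Γ|² = 0.791
P_refl = |Γ|²·P_inc = 83.8 mW, P_del = (1 − |Γ|²)·P_inc = 22.2 mW

P_reflected ≈ 83.8 mW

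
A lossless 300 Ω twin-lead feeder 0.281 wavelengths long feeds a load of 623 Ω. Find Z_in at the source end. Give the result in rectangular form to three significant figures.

βl = 2π × 0.281 = 101°
tan(βl) = tan(101°) = -5.07
Z_in = Z_0·(Z_L + jZ_0·tanβl)/(Z_0 + jZ_L·tanβl)
     = 300·(623 − j1520)/(300 − j3160)

Z_in ≈ 149 + j45.1 Ω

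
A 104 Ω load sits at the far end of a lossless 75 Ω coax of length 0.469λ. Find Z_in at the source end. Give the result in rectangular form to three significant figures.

βl = 2π × 0.469 = 169°
tan(βl) = tan(169°) = -0.197
Z_in = Z_0·(Z_L + jZ_0·tanβl)/(Z_0 + jZ_L·tanβl)
     = 75·(104 − j14.8)/(75 − j20.5)

Z_in ≈ 101 + j12.7 Ω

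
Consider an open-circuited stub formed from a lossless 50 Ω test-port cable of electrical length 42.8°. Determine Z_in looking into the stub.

Z_in ≈ −j54 Ω

tan(βl) = 0.926
For an open-circuited stub, Z_in = −jZ_0·cot(βl) = −jZ_0/tan(βl)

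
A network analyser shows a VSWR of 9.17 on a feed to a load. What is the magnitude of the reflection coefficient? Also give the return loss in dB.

|Γ| = (S − 1)/(S + 1) = (9.17 − 1)/(9.17 + 1) = 8.17/10.2
RL = −20·log₁₀|Γ| = −20·log₁₀(0.803)

|Γ| ≈ 0.803; return loss ≈ 1.9 dB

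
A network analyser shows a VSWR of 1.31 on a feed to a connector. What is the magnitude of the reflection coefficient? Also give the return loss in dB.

|Γ| = (S − 1)/(S + 1) = (1.31 − 1)/(1.31 + 1) = 0.31/2.31
RL = −20·log₁₀|Γ| = −20·log₁₀(0.134)

|Γ| ≈ 0.134; return loss ≈ 17.4 dB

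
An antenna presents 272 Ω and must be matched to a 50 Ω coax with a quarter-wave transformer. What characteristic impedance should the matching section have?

Z_qwt ≈ 117 Ω

Z_qwt = √(Z_0·R_L) = √(50 × 272) = √13600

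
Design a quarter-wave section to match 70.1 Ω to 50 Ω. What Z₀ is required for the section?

Z_qwt = √(Z_0·R_L) = √(50 × 70.1) = √3505

Z_qwt ≈ 59.2 Ω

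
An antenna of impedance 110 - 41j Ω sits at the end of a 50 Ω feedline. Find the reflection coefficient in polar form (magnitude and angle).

Γ ≈ 0.44 ∠ -20°

Γ = (Z_L − Z_0)/(Z_L + Z_0) = (60 − j41)/(160 − j41)
|Γ| = 72.7/165 = 0.44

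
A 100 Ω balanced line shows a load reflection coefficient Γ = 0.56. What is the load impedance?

Z_L ≈ 355 Ω

Z_L = Z_0·(1 + Γ)/(1 − Γ) = 100·(1.56)/(0.44)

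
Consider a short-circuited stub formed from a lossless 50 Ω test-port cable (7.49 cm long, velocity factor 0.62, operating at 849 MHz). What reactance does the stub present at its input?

λ = v/f = 0.62·c / 849 MHz = 0.219 m
βl = 2π·l/λ = 2π × 0.342 = 123°
tan(βl) = -1.54
For a short-circuited stub, Z_in = jZ_0·tan(βl)

X_in ≈ -76.8 Ω (capacitive)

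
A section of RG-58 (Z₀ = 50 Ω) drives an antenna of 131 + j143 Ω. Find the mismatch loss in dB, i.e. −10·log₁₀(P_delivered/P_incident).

Γ = (81 + j143)/(181 + j143), |Γ| = 0.712
|Γ|² = 0.508, so P_del/P_inc = 1 − |Γ|² = 0.492
ML = −10·log₁₀(1 − |Γ|²)

mismatch loss ≈ 3.08 dB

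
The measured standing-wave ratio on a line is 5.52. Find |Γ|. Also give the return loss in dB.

|Γ| ≈ 0.693; return loss ≈ 3.18 dB

|Γ| = (S − 1)/(S + 1) = (5.52 − 1)/(5.52 + 1) = 4.52/6.52
RL = −20·log₁₀|Γ| = −20·log₁₀(0.693)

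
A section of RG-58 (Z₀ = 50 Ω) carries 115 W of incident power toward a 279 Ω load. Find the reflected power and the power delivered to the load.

Γ = (279 − 50)/(279 + 50) = 0.696
|Γ|² = 0.484
P_refl = |Γ|²·P_inc = 55.7 W, P_del = (1 − |Γ|²)·P_inc = 59.3 W

P_reflected ≈ 55.7 W; P_delivered ≈ 59.3 W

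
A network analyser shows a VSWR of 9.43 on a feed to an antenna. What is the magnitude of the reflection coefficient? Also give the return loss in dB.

|Γ| = (S − 1)/(S + 1) = (9.43 − 1)/(9.43 + 1) = 8.43/10.4
RL = −20·log₁₀|Γ| = −20·log₁₀(0.808)

|Γ| ≈ 0.808; return loss ≈ 1.85 dB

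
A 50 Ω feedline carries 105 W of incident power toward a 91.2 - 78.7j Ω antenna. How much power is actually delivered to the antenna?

P_delivered ≈ 73.3 W

|Γ| = |(41.2 − j78.7)/(141.2 − j78.7)| = 0.55
|Γ|² = 0.302
P_refl = |Γ|²·P_inc = 31.7 W, P_del = (1 − |Γ|²)·P_inc = 73.3 W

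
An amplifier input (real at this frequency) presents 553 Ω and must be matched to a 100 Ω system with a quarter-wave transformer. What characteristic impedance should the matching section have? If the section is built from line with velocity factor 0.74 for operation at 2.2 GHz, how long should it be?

Z_qwt = √(Z_0·R_L) = √(100 × 553) = √55300
λ = 0.74·c/f = 0.101 m, so l = λ/4 = 0.0252 m

Z_qwt ≈ 235 Ω; length ≈ 2.52 cm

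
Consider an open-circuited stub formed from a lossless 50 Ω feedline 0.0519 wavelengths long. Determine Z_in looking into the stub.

Z_in ≈ −j148 Ω

βl = 2π × 0.0519 = 18.7°
tan(βl) = 0.338
For an open-circuited stub, Z_in = −jZ_0·cot(βl) = −jZ_0/tan(βl)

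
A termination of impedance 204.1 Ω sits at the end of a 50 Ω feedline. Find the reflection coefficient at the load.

Γ = 0.606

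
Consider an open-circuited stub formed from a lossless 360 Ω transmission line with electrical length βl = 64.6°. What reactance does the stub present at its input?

X_in ≈ -171 Ω (capacitive)

tan(βl) = 2.11
For an open-circuited stub, Z_in = −jZ_0·cot(βl) = −jZ_0/tan(βl)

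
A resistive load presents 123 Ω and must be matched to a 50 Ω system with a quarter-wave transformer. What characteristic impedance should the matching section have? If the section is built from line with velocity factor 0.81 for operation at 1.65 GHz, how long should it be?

Z_qwt ≈ 78.4 Ω; length ≈ 3.68 cm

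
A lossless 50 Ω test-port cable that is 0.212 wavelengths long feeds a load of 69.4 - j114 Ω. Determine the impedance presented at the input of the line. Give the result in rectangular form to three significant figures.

βl = 2π × 0.212 = 76.3°
tan(βl) = tan(76.3°) = 4.11
Z_in = Z_0·(Z_L + jZ_0·tanβl)/(Z_0 + jZ_L·tanβl)
     = 50·(69.4 + j91.4)/(518 + j285)

Z_in ≈ 8.86 + j3.94 Ω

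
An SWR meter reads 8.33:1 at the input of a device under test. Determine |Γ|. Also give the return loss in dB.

|Γ| ≈ 0.786; return loss ≈ 2.1 dB

|Γ| = (S − 1)/(S + 1) = (8.33 − 1)/(8.33 + 1) = 7.33/9.33
RL = −20·log₁₀|Γ| = −20·log₁₀(0.786)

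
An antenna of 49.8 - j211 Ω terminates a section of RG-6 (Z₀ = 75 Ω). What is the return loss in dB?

RL ≈ 1.24 dB

Γ = (-25.2 − j211)/(124.8 − j211), |Γ| = 0.867
RL = −20·log₁₀|Γ| = −20·log₁₀(0.867)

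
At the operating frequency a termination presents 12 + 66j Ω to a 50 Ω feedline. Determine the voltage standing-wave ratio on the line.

Γ = (Z_L − Z_0)/(Z_L + Z_0) = (-38 + j66)/(62 + j66)
|Γ| = 76.2/90.6 = 0.841
VSWR = (1 + |Γ|)/(1 − |Γ|) = 1.84/0.159

VSWR ≈ 11.6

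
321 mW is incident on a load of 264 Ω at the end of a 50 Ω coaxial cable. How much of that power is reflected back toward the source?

P_reflected ≈ 149 mW

Γ = (264 − 50)/(264 + 50) = 0.682
|Γ|² = 0.464
P_refl = |Γ|²·P_inc = 149 mW, P_del = (1 − |Γ|²)·P_inc = 172 mW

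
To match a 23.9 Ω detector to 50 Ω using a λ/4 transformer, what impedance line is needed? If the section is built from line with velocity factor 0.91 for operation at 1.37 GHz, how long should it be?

Z_qwt = √(Z_0·R_L) = √(50 × 23.9) = √1195
λ = 0.91·c/f = 0.199 m, so l = λ/4 = 0.0498 m

Z_qwt ≈ 34.6 Ω; length ≈ 4.98 cm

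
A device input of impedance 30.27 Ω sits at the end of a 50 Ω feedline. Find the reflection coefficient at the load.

Γ = (Z_L − Z_0)/(Z_L + Z_0) = (30.27 − 50)/(30.27 + 50) = -19.73/80.27

Γ = -0.246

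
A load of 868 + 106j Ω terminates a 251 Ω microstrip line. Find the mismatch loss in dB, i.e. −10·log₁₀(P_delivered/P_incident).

Γ = (617 + j106)/(1119 + j106), |Γ| = 0.557
|Γ|² = 0.31, so P_del/P_inc = 1 − |Γ|² = 0.69
ML = −10·log₁₀(1 − |Γ|²)

mismatch loss ≈ 1.61 dB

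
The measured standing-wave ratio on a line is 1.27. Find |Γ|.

|Γ| = (S − 1)/(S + 1) = (1.27 − 1)/(1.27 + 1) = 0.27/2.27

|Γ| ≈ 0.119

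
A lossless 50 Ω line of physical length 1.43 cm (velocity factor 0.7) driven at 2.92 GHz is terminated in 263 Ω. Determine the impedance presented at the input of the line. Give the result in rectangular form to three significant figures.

Z_in ≈ 10.5 − j16 Ω

λ = v/f = 0.7·c / 2.92 GHz = 0.0719 m
βl = 2π·l/λ = 2π × 0.199 = 71.6°
tan(βl) = tan(71.6°) = 3
Z_in = Z_0·(Z_L + jZ_0·tanβl)/(Z_0 + jZ_L·tanβl)
     = 50·(263 + j150)/(50 + j790)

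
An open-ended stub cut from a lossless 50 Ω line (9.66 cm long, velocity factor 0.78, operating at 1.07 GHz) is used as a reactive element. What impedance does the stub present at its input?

Z_in ≈ +j130 Ω

λ = v/f = 0.78·c / 1.07 GHz = 0.219 m
βl = 2π·l/λ = 2π × 0.442 = 159°
tan(βl) = -0.383
For an open-ended stub, Z_in = −jZ_0·cot(βl) = −jZ_0/tan(βl)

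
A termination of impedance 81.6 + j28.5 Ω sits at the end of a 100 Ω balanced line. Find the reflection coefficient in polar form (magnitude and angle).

Γ ≈ 0.185 ∠ 114°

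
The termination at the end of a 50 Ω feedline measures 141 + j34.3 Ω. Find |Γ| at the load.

|Γ| ≈ 0.501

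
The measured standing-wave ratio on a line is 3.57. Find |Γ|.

|Γ| ≈ 0.562

|Γ| = (S − 1)/(S + 1) = (3.57 − 1)/(3.57 + 1) = 2.57/4.57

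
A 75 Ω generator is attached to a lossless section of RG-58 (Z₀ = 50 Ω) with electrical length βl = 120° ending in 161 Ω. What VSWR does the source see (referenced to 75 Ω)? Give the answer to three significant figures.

VSWR ≈ 4.19

tan(βl) = -1.73
Z_in = Z_0·(Z_L + jZ_0·tanβl)/(Z_0 + jZ_L·tanβl) = 20.1 + j25.3 Ω
Γ_s = (Z_in − Z_s)/(Z_in + Z_s) = (-54.9 + j25.3)/(95.1 + j25.3), |Γ_s| = 0.615
VSWR = (1 + |Γ_s|)/(1 − |Γ_s|)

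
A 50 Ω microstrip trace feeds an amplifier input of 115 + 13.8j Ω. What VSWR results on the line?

VSWR ≈ 2.34

Γ = (Z_L − Z_0)/(Z_L + Z_0) = (65 + j13.8)/(165 + j13.8)
|Γ| = 66.4/166 = 0.401
VSWR = (1 + |Γ|)/(1 − |Γ|) = 1.4/0.599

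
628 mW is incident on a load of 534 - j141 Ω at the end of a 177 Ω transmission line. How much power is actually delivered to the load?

P_delivered ≈ 452 mW

|Γ| = |(357 − j141)/(711 − j141)| = 0.53
|Γ|² = 0.28
P_refl = |Γ|²·P_inc = 176 mW, P_del = (1 − |Γ|²)·P_inc = 452 mW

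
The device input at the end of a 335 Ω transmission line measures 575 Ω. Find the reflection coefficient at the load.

Γ = 0.264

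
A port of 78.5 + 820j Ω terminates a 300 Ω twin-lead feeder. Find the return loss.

Γ = (-221.5 + j820)/(378.5 + j820), |Γ| = 0.94
RL = −20·log₁₀|Γ| = −20·log₁₀(0.94)

RL ≈ 0.533 dB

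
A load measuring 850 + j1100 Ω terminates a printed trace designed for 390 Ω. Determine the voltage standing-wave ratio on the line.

Γ = (Z_L − Z_0)/(Z_L + Z_0) = (460 + j1100)/(1240 + j1100)
|Γ| = 1190/1660 = 0.719
VSWR = (1 + |Γ|)/(1 − |Γ|) = 1.72/0.281

VSWR ≈ 6.13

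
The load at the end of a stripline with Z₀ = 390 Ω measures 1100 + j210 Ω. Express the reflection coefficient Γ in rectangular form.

Γ ≈ 0.487 + j0.0723

Γ = (Z_L − Z_0)/(Z_L + Z_0) = (710 + j210)/(1490 + j210)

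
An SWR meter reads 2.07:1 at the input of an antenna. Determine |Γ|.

|Γ| = (S − 1)/(S + 1) = (2.07 − 1)/(2.07 + 1) = 1.07/3.07

|Γ| ≈ 0.349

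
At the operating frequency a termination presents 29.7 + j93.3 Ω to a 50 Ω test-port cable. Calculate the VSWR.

VSWR ≈ 8.01

Γ = (Z_L − Z_0)/(Z_L + Z_0) = (-20.3 + j93.3)/(79.7 + j93.3)
|Γ| = 95.5/123 = 0.778
VSWR = (1 + |Γ|)/(1 − |Γ|) = 1.78/0.222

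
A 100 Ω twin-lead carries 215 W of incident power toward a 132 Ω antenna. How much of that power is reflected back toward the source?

P_reflected ≈ 4.09 W

Γ = (132 − 100)/(132 + 100) = 0.138
|Γ|² = 0.019
P_refl = |Γ|²·P_inc = 4.09 W, P_del = (1 − |Γ|²)·P_inc = 211 W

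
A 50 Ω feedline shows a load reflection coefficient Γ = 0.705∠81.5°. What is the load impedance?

Z_L ≈ 19.5 + j54.1 Ω

Z_L = Z_0·(1 + Γ)/(1 − Γ) = 50·(1.1 + j0.697)/(0.896 − j0.697)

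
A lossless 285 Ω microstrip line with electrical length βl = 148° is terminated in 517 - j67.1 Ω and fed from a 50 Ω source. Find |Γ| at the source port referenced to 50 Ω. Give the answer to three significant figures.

|Γ| ≈ 0.803

tan(βl) = -0.625
Z_in = Z_0·(Z_L + jZ_0·tanβl)/(Z_0 + jZ_L·tanβl) = 357 + j187 Ω
Γ_s = (Z_in − Z_s)/(Z_in + Z_s) = (307 + j187)/(407 + j187), |Γ_s| = 0.803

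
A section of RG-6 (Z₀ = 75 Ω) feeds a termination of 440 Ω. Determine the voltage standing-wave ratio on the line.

VSWR ≈ 5.87

For a purely resistive load, VSWR = R_L/Z_0 or Z_0/R_L (whichever > 1) = 440/75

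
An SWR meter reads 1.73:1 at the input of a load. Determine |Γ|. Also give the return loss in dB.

|Γ| ≈ 0.267; return loss ≈ 11.5 dB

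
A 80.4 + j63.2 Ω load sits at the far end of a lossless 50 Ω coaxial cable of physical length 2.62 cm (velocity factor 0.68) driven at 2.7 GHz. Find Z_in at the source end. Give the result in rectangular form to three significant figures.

Z_in ≈ 18.6 + j12.2 Ω

λ = v/f = 0.68·c / 2.7 GHz = 0.0756 m
βl = 2π·l/λ = 2π × 0.347 = 125°
tan(βl) = tan(125°) = -1.44
Z_in = Z_0·(Z_L + jZ_0·tanβl)/(Z_0 + jZ_L·tanβl)
     = 50·(80.4 − j8.65)/(141 − j116)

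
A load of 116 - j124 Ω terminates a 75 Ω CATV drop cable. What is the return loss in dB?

RL ≈ 4.83 dB

Γ = (41 − j124)/(191 − j124), |Γ| = 0.574
RL = −20·log₁₀|Γ| = −20·log₁₀(0.574)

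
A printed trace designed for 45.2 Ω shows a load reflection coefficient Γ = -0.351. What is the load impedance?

Z_L = Z_0·(1 + Γ)/(1 − Γ) = 45.2·(0.649)/(1.35)

Z_L ≈ 21.7 Ω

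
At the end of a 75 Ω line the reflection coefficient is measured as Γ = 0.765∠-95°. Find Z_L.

Z_L ≈ 18.1 − j66.5 Ω

Z_L = Z_0·(1 + Γ)/(1 − Γ) = 75·(0.933 − j0.762)/(1.07 + j0.762)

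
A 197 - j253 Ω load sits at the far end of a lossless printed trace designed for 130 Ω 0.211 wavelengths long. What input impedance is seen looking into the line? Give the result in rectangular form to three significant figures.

βl = 2π × 0.211 = 76°
tan(βl) = tan(76°) = 4
Z_in = Z_0·(Z_L + jZ_0·tanβl)/(Z_0 + jZ_L·tanβl)
     = 130·(197 + j267)/(1140 + j788)

Z_in ≈ 29.4 + j10.1 Ω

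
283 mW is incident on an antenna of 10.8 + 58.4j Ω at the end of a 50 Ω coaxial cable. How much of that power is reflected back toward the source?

|Γ| = |(-39.2 + j58.4)/(60.8 + j58.4)| = 0.834
|Γ|² = 0.696
P_refl = |Γ|²·P_inc = 197 mW, P_del = (1 − |Γ|²)·P_inc = 86 mW

P_reflected ≈ 197 mW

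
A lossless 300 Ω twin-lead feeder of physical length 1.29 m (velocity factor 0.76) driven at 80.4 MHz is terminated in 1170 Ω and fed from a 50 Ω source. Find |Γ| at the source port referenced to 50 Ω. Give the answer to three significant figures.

λ = v/f = 0.76·c / 80.4 MHz = 2.84 m
βl = 2π·l/λ = 2π × 0.455 = 164°
tan(βl) = -0.291
Z_in = Z_0·(Z_L + jZ_0·tanβl)/(Z_0 + jZ_L·tanβl) = 554 + j542 Ω
Γ_s = (Z_in − Z_s)/(Z_in + Z_s) = (504 + j542)/(604 + j542), |Γ_s| = 0.912

|Γ| ≈ 0.912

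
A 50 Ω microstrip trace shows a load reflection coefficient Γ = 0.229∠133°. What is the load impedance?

Z_L ≈ 34.7 + j12.3 Ω

Z_L = Z_0·(1 + Γ)/(1 − Γ) = 50·(0.844 + j0.167)/(1.16 − j0.167)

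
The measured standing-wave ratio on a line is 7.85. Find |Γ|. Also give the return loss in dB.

|Γ| = (S − 1)/(S + 1) = (7.85 − 1)/(7.85 + 1) = 6.85/8.85
RL = −20·log₁₀|Γ| = −20·log₁₀(0.774)

|Γ| ≈ 0.774; return loss ≈ 2.23 dB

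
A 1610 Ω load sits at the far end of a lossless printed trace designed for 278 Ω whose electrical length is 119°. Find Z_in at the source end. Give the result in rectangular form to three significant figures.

Z_in ≈ 62.2 + j148 Ω

tan(βl) = tan(119°) = -1.8
Z_in = Z_0·(Z_L + jZ_0·tanβl)/(Z_0 + jZ_L·tanβl)
     = 278·(1610 − j502)/(278 − j2900)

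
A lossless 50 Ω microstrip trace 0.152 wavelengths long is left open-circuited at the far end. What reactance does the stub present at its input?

βl = 2π × 0.152 = 54.7°
tan(βl) = 1.41
For an open-circuited stub, Z_in = −jZ_0·cot(βl) = −jZ_0/tan(βl)

X_in ≈ -35.4 Ω (capacitive)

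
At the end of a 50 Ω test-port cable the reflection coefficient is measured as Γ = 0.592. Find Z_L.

Z_L ≈ 195 Ω

Z_L = Z_0·(1 + Γ)/(1 − Γ) = 50·(1.59)/(0.408)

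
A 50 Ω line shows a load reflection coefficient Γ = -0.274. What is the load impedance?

Z_L ≈ 28.5 Ω

Z_L = Z_0·(1 + Γ)/(1 − Γ) = 50·(0.726)/(1.27)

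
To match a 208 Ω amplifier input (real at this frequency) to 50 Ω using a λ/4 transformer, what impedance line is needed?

Z_qwt ≈ 102 Ω

Z_qwt = √(Z_0·R_L) = √(50 × 208) = √10400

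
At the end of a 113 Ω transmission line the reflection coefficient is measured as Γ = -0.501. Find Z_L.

Z_L ≈ 37.6 Ω

Z_L = Z_0·(1 + Γ)/(1 − Γ) = 113·(0.499)/(1.5)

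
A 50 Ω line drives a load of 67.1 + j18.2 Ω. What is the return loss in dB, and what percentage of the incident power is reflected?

Γ = (17.1 + j18.2)/(117.1 + j18.2), |Γ| = 0.211
RL = −20·log₁₀(0.211) = 13.5 dB
P_refl/P_inc = |Γ|² = 0.0444

RL ≈ 13.5 dB; 4.44% of incident power reflected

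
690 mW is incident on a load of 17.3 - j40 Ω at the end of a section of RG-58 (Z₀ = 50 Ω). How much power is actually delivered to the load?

P_delivered ≈ 390 mW

|Γ| = |(-32.7 − j40)/(67.3 − j40)| = 0.66
|Γ|² = 0.435
P_refl = |Γ|²·P_inc = 300 mW, P_del = (1 − |Γ|²)·P_inc = 390 mW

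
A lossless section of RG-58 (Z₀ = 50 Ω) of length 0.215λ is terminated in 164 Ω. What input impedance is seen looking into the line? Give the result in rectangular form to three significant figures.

βl = 2π × 0.215 = 77.4°
tan(βl) = tan(77.4°) = 4.47
Z_in = Z_0·(Z_L + jZ_0·tanβl)/(Z_0 + jZ_L·tanβl)
     = 50·(164 + j224)/(50 + j734)

Z_in ≈ 15.9 − j10.1 Ω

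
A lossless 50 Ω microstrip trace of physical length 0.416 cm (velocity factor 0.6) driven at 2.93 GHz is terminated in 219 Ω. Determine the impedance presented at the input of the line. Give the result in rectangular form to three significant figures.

λ = v/f = 0.6·c / 2.93 GHz = 0.0614 m
βl = 2π·l/λ = 2π × 0.0677 = 24.4°
tan(βl) = tan(24.4°) = 0.453
Z_in = Z_0·(Z_L + jZ_0·tanβl)/(Z_0 + jZ_L·tanβl)
     = 50·(219 + j22.7)/(50 + j99.2)

Z_in ≈ 53.4 − j83.4 Ω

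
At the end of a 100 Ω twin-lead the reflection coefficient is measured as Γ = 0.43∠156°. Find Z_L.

Z_L = Z_0·(1 + Γ)/(1 − Γ) = 100·(0.607 + j0.175)/(1.39 − j0.175)

Z_L ≈ 41.4 + j17.8 Ω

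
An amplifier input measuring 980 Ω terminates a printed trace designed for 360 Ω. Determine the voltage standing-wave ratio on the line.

VSWR ≈ 2.72

Γ = (980 − 360)/(980 + 360) = 0.463
VSWR = (1 + 0.463)/(1 − 0.463)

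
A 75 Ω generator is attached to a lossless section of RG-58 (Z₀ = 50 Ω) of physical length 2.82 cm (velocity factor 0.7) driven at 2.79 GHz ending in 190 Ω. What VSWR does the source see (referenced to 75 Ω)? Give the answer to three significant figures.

λ = v/f = 0.7·c / 2.79 GHz = 0.0753 m
βl = 2π·l/λ = 2π × 0.375 = 135°
tan(βl) = -1
Z_in = Z_0·(Z_L + jZ_0·tanβl)/(Z_0 + jZ_L·tanβl) = 24.5 + j43.4 Ω
Γ_s = (Z_in − Z_s)/(Z_in + Z_s) = (-50.5 + j43.4)/(99.5 + j43.4), |Γ_s| = 0.613
VSWR = (1 + |Γ_s|)/(1 − |Γ_s|)

VSWR ≈ 4.17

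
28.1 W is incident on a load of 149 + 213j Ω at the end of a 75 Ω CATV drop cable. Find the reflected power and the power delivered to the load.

P_reflected ≈ 15 W; P_delivered ≈ 13.1 W

|Γ| = |(74 + j213)/(224 + j213)| = 0.729
|Γ|² = 0.532
P_refl = |Γ|²·P_inc = 15 W, P_del = (1 − |Γ|²)·P_inc = 13.1 W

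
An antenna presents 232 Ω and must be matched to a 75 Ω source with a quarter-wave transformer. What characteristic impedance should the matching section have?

Z_qwt ≈ 132 Ω

Z_qwt = √(Z_0·R_L) = √(75 × 232) = √17400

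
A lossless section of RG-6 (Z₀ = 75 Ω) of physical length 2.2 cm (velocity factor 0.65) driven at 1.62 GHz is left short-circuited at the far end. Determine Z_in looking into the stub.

λ = v/f = 0.65·c / 1.62 GHz = 0.12 m
βl = 2π·l/λ = 2π × 0.183 = 65.8°
tan(βl) = 2.22
For a short-circuited stub, Z_in = jZ_0·tan(βl)

Z_in ≈ +j167 Ω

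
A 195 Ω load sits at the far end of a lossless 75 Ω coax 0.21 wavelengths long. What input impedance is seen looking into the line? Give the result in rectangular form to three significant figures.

βl = 2π × 0.21 = 75.6°
tan(βl) = tan(75.6°) = 3.89
Z_in = Z_0·(Z_L + jZ_0·tanβl)/(Z_0 + jZ_L·tanβl)
     = 75·(195 + j292)/(75 + j759)

Z_in ≈ 30.5 − j16.2 Ω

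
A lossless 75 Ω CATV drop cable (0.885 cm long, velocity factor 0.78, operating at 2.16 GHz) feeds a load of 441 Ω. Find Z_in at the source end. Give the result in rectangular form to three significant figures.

λ = v/f = 0.78·c / 2.16 GHz = 0.108 m
βl = 2π·l/λ = 2π × 0.0817 = 29.4°
tan(βl) = tan(29.4°) = 0.564
Z_in = Z_0·(Z_L + jZ_0·tanβl)/(Z_0 + jZ_L·tanβl)
     = 75·(441 + j42.3)/(75 + j249)

Z_in ≈ 48.5 − j118 Ω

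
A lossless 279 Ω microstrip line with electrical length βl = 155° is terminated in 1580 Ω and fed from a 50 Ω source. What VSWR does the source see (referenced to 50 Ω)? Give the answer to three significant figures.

VSWR ≈ 26.3

tan(βl) = -0.466
Z_in = Z_0·(Z_L + jZ_0·tanβl)/(Z_0 + jZ_L·tanβl) = 241 + j507 Ω
Γ_s = (Z_in − Z_s)/(Z_in + Z_s) = (191 + j507)/(291 + j507), |Γ_s| = 0.927
VSWR = (1 + |Γ_s|)/(1 − |Γ_s|)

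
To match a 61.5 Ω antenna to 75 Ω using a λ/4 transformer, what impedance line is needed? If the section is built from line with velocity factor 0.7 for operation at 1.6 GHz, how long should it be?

Z_qwt = √(Z_0·R_L) = √(75 × 61.5) = √4612
λ = 0.7·c/f = 0.131 m, so l = λ/4 = 0.0328 m

Z_qwt ≈ 67.9 Ω; length ≈ 3.28 cm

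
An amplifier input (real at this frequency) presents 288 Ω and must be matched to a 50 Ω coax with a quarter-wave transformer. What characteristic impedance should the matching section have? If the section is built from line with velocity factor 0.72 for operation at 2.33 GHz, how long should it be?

Z_qwt ≈ 120 Ω; length ≈ 2.32 cm

Z_qwt = √(Z_0·R_L) = √(50 × 288) = √14400
λ = 0.72·c/f = 0.0927 m, so l = λ/4 = 0.0232 m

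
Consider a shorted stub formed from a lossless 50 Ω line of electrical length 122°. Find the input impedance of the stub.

tan(βl) = -1.6
For a shorted stub, Z_in = jZ_0·tan(βl)

Z_in ≈ −j80 Ω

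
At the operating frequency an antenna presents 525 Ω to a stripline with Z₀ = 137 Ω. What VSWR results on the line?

For a purely resistive load, VSWR = R_L/Z_0 or Z_0/R_L (whichever > 1) = 525/137

VSWR ≈ 3.83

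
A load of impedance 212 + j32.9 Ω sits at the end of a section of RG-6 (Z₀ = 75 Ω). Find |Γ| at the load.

Γ = (Z_L − Z_0)/(Z_L + Z_0) = (137 + j32.9)/(287 + j32.9)
|Γ| = 141/289

|Γ| ≈ 0.488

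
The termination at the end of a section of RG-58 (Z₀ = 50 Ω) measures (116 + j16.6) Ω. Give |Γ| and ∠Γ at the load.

Γ = (Z_L − Z_0)/(Z_L + Z_0) = (66 + j16.6)/(166 + j16.6)
|Γ| = 68.1/167 = 0.408

Γ ≈ 0.408 ∠ 8.41°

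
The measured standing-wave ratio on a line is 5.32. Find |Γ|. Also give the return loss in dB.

|Γ| = (S − 1)/(S + 1) = (5.32 − 1)/(5.32 + 1) = 4.32/6.32
RL = −20·log₁₀|Γ| = −20·log₁₀(0.684)

|Γ| ≈ 0.684; return loss ≈ 3.3 dB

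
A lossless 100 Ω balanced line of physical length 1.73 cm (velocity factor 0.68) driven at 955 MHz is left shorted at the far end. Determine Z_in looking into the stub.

λ = v/f = 0.68·c / 955 MHz = 0.214 m
βl = 2π·l/λ = 2π × 0.081 = 29.2°
tan(βl) = 0.558
For a shorted stub, Z_in = jZ_0·tan(βl)

Z_in ≈ +j55.8 Ω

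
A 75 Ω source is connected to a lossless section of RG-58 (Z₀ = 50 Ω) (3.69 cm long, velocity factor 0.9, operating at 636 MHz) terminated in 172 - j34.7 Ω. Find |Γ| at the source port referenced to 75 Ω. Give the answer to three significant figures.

λ = v/f = 0.9·c / 636 MHz = 0.425 m
βl = 2π·l/λ = 2π × 0.0869 = 31.3°
tan(βl) = 0.608
Z_in = Z_0·(Z_L + jZ_0·tanβl)/(Z_0 + jZ_L·tanβl) = 36.8 − j57.2 Ω
Γ_s = (Z_in − Z_s)/(Z_in + Z_s) = (-38.2 − j57.2)/(112 − j57.2), |Γ_s| = 0.547

|Γ| ≈ 0.547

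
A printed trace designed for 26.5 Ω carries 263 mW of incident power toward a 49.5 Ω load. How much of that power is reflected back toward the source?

P_reflected ≈ 24.1 mW

Γ = (49.5 − 26.5)/(49.5 + 26.5) = 0.303
|Γ|² = 0.0916
P_refl = |Γ|²·P_inc = 24.1 mW, P_del = (1 − |Γ|²)·P_inc = 239 mW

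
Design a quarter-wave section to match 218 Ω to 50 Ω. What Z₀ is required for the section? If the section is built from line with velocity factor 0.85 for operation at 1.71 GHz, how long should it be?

Z_qwt = √(Z_0·R_L) = √(50 × 218) = √10900
λ = 0.85·c/f = 0.149 m, so l = λ/4 = 0.0373 m

Z_qwt ≈ 104 Ω; length ≈ 3.73 cm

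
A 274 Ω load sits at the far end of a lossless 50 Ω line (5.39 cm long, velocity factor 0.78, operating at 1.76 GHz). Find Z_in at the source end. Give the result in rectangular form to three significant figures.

λ = v/f = 0.78·c / 1.76 GHz = 0.133 m
βl = 2π·l/λ = 2π × 0.405 = 146°
tan(βl) = tan(146°) = -0.676
Z_in = Z_0·(Z_L + jZ_0·tanβl)/(Z_0 + jZ_L·tanβl)
     = 50·(274 − j33.8)/(50 − j185)

Z_in ≈ 27.1 + j66.7 Ω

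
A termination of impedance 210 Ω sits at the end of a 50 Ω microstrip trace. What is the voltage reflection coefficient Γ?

Γ = 0.615

Γ = (Z_L − Z_0)/(Z_L + Z_0) = (210 − 50)/(210 + 50) = 160/260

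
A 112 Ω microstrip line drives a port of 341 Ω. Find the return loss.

Γ = (341 − 112)/(341 + 112) = 0.506
RL = −20·log₁₀|Γ| = −20·log₁₀(0.506)

RL ≈ 5.93 dB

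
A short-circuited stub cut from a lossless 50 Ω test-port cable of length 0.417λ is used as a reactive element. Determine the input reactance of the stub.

X_in ≈ -28.7 Ω (capacitive)

βl = 2π × 0.417 = 150°
tan(βl) = -0.575
For a short-circuited stub, Z_in = jZ_0·tan(βl)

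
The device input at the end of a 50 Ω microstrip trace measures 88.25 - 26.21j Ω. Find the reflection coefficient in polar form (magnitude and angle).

Γ ≈ 0.33 ∠ -23.7°

Γ = (Z_L − Z_0)/(Z_L + Z_0) = (38.25 − j26.21)/(138.2 − j26.21)
|Γ| = 46.4/141 = 0.33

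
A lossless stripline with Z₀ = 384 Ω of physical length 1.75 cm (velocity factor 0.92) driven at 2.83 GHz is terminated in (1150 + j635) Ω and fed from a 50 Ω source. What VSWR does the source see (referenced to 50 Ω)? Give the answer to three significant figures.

λ = v/f = 0.92·c / 2.83 GHz = 0.0975 m
βl = 2π·l/λ = 2π × 0.179 = 64.6°
tan(βl) = 2.11
Z_in = Z_0·(Z_L + jZ_0·tanβl)/(Z_0 + jZ_L·tanβl) = 136 − j236 Ω
Γ_s = (Z_in − Z_s)/(Z_in + Z_s) = (86.1 − j236)/(186 − j236), |Γ_s| = 0.836
VSWR = (1 + |Γ_s|)/(1 − |Γ_s|)

VSWR ≈ 11.2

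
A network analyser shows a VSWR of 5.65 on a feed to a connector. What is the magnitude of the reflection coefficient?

|Γ| ≈ 0.699

|Γ| = (S − 1)/(S + 1) = (5.65 − 1)/(5.65 + 1) = 4.65/6.65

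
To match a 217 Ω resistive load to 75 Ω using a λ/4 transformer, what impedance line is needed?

Z_qwt = √(Z_0·R_L) = √(75 × 217) = √16280

Z_qwt ≈ 128 Ω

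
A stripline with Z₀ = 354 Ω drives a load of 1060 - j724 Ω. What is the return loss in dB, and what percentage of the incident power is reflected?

Γ = (706 − j724)/(1414 − j724), |Γ| = 0.637
RL = −20·log₁₀(0.637) = 3.92 dB
P_refl/P_inc = |Γ|² = 0.405

RL ≈ 3.92 dB; 40.5% of incident power reflected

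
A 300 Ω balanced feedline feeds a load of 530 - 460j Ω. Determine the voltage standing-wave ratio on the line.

VSWR ≈ 3.37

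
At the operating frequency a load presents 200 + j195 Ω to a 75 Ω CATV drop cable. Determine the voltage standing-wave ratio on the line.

VSWR ≈ 5.39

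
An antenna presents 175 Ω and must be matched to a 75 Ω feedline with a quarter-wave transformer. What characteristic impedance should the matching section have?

Z_qwt ≈ 115 Ω

Z_qwt = √(Z_0·R_L) = √(75 × 175) = √13120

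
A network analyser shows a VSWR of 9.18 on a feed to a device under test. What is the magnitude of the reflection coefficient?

|Γ| ≈ 0.804

|Γ| = (S − 1)/(S + 1) = (9.18 − 1)/(9.18 + 1) = 8.18/10.2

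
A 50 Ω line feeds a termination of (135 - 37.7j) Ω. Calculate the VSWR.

VSWR ≈ 2.94

Γ = (Z_L − Z_0)/(Z_L + Z_0) = (85 − j37.7)/(185 − j37.7)
|Γ| = 93/189 = 0.493
VSWR = (1 + |Γ|)/(1 − |Γ|) = 1.49/0.507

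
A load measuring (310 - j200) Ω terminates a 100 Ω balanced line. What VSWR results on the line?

VSWR ≈ 4.49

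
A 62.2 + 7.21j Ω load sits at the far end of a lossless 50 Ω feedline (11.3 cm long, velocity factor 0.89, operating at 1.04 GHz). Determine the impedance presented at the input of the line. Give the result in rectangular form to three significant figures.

λ = v/f = 0.89·c / 1.04 GHz = 0.257 m
βl = 2π·l/λ = 2π × 0.44 = 158°
tan(βl) = tan(158°) = -0.395
Z_in = Z_0·(Z_L + jZ_0·tanβl)/(Z_0 + jZ_L·tanβl)
     = 50·(62.2 − j12.5)/(52.8 − j24.6)

Z_in ≈ 52.9 + j12.7 Ω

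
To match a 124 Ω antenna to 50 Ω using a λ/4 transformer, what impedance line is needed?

Z_qwt ≈ 78.7 Ω

Z_qwt = √(Z_0·R_L) = √(50 × 124) = √6200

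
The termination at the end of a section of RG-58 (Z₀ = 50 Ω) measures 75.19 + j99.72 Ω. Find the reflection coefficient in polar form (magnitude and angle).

Γ = (Z_L − Z_0)/(Z_L + Z_0) = (25.19 + j99.72)/(125.2 + j99.72)
|Γ| = 103/160 = 0.643

Γ ≈ 0.643 ∠ 37.3°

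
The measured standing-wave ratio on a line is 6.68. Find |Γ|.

|Γ| = (S − 1)/(S + 1) = (6.68 − 1)/(6.68 + 1) = 5.68/7.68

|Γ| ≈ 0.74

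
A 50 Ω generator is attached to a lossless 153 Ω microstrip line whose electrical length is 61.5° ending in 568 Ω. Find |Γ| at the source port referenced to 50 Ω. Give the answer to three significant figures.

tan(βl) = 1.84
Z_in = Z_0·(Z_L + jZ_0·tanβl)/(Z_0 + jZ_L·tanβl) = 52.2 − j75.4 Ω
Γ_s = (Z_in − Z_s)/(Z_in + Z_s) = (2.25 − j75.4)/(102 − j75.4), |Γ_s| = 0.594

|Γ| ≈ 0.594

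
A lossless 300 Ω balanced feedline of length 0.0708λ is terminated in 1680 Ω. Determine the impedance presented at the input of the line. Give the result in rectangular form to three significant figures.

βl = 2π × 0.0708 = 25.5°
tan(βl) = tan(25.5°) = 0.477
Z_in = Z_0·(Z_L + jZ_0·tanβl)/(Z_0 + jZ_L·tanβl)
     = 300·(1680 + j143)/(300 + j801)

Z_in ≈ 254 − j534 Ω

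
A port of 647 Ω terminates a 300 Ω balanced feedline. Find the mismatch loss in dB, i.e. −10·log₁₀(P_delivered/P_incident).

Γ = (647 − 300)/(647 + 300) = 0.366
|Γ|² = 0.134, so P_del/P_inc = 1 − |Γ|² = 0.866
ML = −10·log₁₀(1 − |Γ|²)

mismatch loss ≈ 0.626 dB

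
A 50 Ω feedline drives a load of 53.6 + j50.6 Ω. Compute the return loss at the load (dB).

Γ = (3.6 + j50.6)/(103.6 + j50.6), |Γ| = 0.44
RL = −20·log₁₀|Γ| = −20·log₁₀(0.44)

RL ≈ 7.13 dB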